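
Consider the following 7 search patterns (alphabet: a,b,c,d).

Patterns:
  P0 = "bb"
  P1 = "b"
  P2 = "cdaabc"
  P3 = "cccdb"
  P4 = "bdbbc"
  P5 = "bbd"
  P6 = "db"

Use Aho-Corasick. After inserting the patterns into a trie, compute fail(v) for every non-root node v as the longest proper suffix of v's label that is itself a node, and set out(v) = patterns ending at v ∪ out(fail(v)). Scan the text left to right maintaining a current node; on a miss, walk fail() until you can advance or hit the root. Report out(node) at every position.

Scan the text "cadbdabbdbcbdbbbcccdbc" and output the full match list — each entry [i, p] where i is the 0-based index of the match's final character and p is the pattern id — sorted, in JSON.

Build automaton:
Trie (insert patterns):
  0='ε' goto b→1 c→3 d→18
  1='b' goto b→2 d→13  [P1 ends]
  2='bb' goto d→17  [P0 ends]
  3='c' goto c→9 d→4
  4='cd' goto a→5
  5='cda' goto a→6
  6='cdaa' goto b→7
  7='cdaab' goto c→8
  8='cdaabc' goto ·  [P2 ends]
  9='cc' goto c→10
  10='ccc' goto d→11
  11='cccd' goto b→12
  12='cccdb' goto ·  [P3 ends]
  13='bd' goto b→14
  14='bdb' goto b→15
  15='bdbb' goto c→16
  16='bdbbc' goto ·  [P4 ends]
  17='bbd' goto ·  [P5 ends]
  18='d' goto b→19
  19='db' goto ·  [P6 ends]

Failure links (BFS by depth):
  n1('b'): parent n0 fail=0; on 'b' 0 → fail=0;  out {1}∪∅={1}
  n3('c'): parent n0 fail=0; on 'c' 0 → fail=0;  out ∅∪∅=∅
  n18('d'): parent n0 fail=0; on 'd' 0 → fail=0;  out ∅∪∅=∅
  n2('bb'): parent n1 fail=0; on 'b' 0 → fail=1;  out {0}∪{1}={0,1}
  n4('cd'): parent n3 fail=0; on 'd' 0 → fail=18;  out ∅∪∅=∅
  n9('cc'): parent n3 fail=0; on 'c' 0 → fail=3;  out ∅∪∅=∅
  n13('bd'): parent n1 fail=0; on 'd' 0 → fail=18;  out ∅∪∅=∅
  n19('db'): parent n18 fail=0; on 'b' 0 → fail=1;  out {6}∪{1}={1,6}
  n5('cda'): parent n4 fail=18; on 'a' 18→0 → fail=0;  out ∅∪∅=∅
  n10('ccc'): parent n9 fail=3; on 'c' 3 → fail=9;  out ∅∪∅=∅
  n14('bdb'): parent n13 fail=18; on 'b' 18 → fail=19;  out ∅∪{1,6}={1,6}
  n17('bbd'): parent n2 fail=1; on 'd' 1 → fail=13;  out {5}∪∅={5}
  n6('cdaa'): parent n5 fail=0; on 'a' 0 → fail=0;  out ∅∪∅=∅
  n11('cccd'): parent n10 fail=9; on 'd' 9→3 → fail=4;  out ∅∪∅=∅
  n15('bdbb'): parent n14 fail=19; on 'b' 19→1 → fail=2;  out ∅∪{0,1}={0,1}
  n7('cdaab'): parent n6 fail=0; on 'b' 0 → fail=1;  out ∅∪{1}={1}
  n12('cccdb'): parent n11 fail=4; on 'b' 4→18 → fail=19;  out {3}∪{1,6}={1,3,6}
  n16('bdbbc'): parent n15 fail=2; on 'c' 2→1→0 → fail=3;  out {4}∪∅={4}
  n8('cdaabc'): parent n7 fail=1; on 'c' 1→0 → fail=3;  out {2}∪∅={2}

Text stream:
i=0 'c': node 0→3
i=1 'a': node 3→0 ·f
i=2 'd': node 0→18
i=3 'b': node 18→19  emit P1@[3:3],P6@[2:3]
i=4 'd': node 19→13 ·f
i=5 'a': node 13→0 ·f
i=6 'b': node 0→1  emit P1@[6:6]
i=7 'b': node 1→2  emit P0@[6:7],P1@[7:7]
i=8 'd': node 2→17  emit P5@[6:8]
i=9 'b': node 17→14 ·f  emit P1@[9:9],P6@[8:9]
i=10 'c': node 14→3 ·f
i=11 'b': node 3→1 ·f  emit P1@[11:11]
i=12 'd': node 1→13
i=13 'b': node 13→14  emit P1@[13:13],P6@[12:13]
i=14 'b': node 14→15  emit P0@[13:14],P1@[14:14]
i=15 'b': node 15→2 ·f  emit P0@[14:15],P1@[15:15]
i=16 'c': node 2→3 ·f
i=17 'c': node 3→9
i=18 'c': node 9→10
i=19 'd': node 10→11
i=20 'b': node 11→12  emit P1@[20:20],P3@[16:20],P6@[19:20]
i=21 'c': node 12→3 ·f

Result: [[3,1],[3,6],[6,1],[7,0],[7,1],[8,5],[9,1],[9,6],[11,1],[13,1],[13,6],[14,0],[14,1],[15,0],[15,1],[20,1],[20,3],[20,6]]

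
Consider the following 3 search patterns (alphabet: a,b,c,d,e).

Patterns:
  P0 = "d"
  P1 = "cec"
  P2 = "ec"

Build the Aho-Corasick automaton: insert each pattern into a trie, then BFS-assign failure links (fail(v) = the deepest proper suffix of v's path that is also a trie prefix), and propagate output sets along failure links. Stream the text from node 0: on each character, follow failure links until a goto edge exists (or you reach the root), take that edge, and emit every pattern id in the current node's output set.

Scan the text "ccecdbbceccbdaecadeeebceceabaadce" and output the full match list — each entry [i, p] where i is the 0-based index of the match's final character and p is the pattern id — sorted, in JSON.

Build automaton:
Trie nodes:
  0='ε' goto c→2 d→1 e→5
  1='d' goto ·  [P0 ends]
  2='c' goto e→3
  3='ce' goto c→4
  4='cec' goto ·  [P1 ends]
  5='e' goto c→6
  6='ec' goto ·  [P2 ends]

Failure links (BFS by depth):
  fail(1) 'd': from fail(0)=0 chase 'd': 0 ⇒ 0;  out={0}∪out(0)={0}
  fail(2) 'c': from fail(0)=0 chase 'c': 0 ⇒ 0;  out=∅∪out(0)=∅
  fail(5) 'e': from fail(0)=0 chase 'e': 0 ⇒ 0;  out=∅∪out(0)=∅
  fail(3) 'ce': from fail(2)=0 chase 'e': 0 ⇒ 5;  out=∅∪out(5)=∅
  fail(6) 'ec': from fail(5)=0 chase 'c': 0 ⇒ 2;  out={2}∪out(2)={2}
  fail(4) 'cec': from fail(3)=5 chase 'c': 5 ⇒ 6;  out={1}∪out(6)={1,2}

Scan:
i=0 'c': node 0→2
i=1 'c': node 2→2 ·f
i=2 'e': node 2→3
i=3 'c': node 3→4  ** P1@[1:3],P2@[2:3]
i=4 'd': node 4→1 ·f  ** P0@[4:4]
i=5 'b': node 1→0 ·f
i=6 'b': node 0→0
i=7 'c': node 0→2
i=8 'e': node 2→3
i=9 'c': node 3→4  ** P1@[7:9],P2@[8:9]
i=10 'c': node 4→2 ·f
i=11 'b': node 2→0 ·f
i=12 'd': node 0→1  ** P0@[12:12]
i=13 'a': node 1→0 ·f
i=14 'e': node 0→5
i=15 'c': node 5→6  ** P2@[14:15]
i=16 'a': node 6→0 ·f
i=17 'd': node 0→1  ** P0@[17:17]
i=18 'e': node 1→5 ·f
i=19 'e': node 5→5 ·f
i=20 'e': node 5→5 ·f
i=21 'b': node 5→0 ·f
i=22 'c': node 0→2
i=23 'e': node 2→3
i=24 'c': node 3→4  ** P1@[22:24],P2@[23:24]
i=25 'e': node 4→3 ·f
i=26 'a': node 3→0 ·f
i=27 'b': node 0→0
i=28 'a': node 0→0
i=29 'a': node 0→0
i=30 'd': node 0→1  ** P0@[30:30]
i=31 'c': node 1→2 ·f
i=32 'e': node 2→3

Result: [[3,1],[3,2],[4,0],[9,1],[9,2],[12,0],[15,2],[17,0],[24,1],[24,2],[30,0]]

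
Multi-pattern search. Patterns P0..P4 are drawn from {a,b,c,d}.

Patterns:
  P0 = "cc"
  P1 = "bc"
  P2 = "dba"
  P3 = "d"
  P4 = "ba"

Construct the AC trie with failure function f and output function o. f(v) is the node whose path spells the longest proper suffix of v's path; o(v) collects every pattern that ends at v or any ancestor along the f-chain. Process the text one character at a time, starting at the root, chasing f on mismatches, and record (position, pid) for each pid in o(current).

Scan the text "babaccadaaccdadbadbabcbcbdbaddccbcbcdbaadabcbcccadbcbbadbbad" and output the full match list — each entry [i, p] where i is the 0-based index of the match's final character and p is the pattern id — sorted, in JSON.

Build:
Trie (insert patterns):
  0='ε' goto b→3 c→1 d→5
  1='c' goto c→2
  2='cc' goto ·  ←P0
  3='b' goto a→8 c→4
  4='bc' goto ·  ←P1
  5='d' goto b→6  ←P3
  6='db' goto a→7
  7='dba' goto ·  ←P2
  8='ba' goto ·  ←P4

BFS fail/out derivation:
  fail(1) 'c': from fail(0)=0 chase 'c': 0 ⇒ 0;  out=∅∪out(0)=∅
  fail(3) 'b': from fail(0)=0 chase 'b': 0 ⇒ 0;  out=∅∪out(0)=∅
  fail(5) 'd': from fail(0)=0 chase 'd': 0 ⇒ 0;  out={3}∪out(0)={3}
  fail(2) 'cc': from fail(1)=0 chase 'c': 0 ⇒ 1;  out={0}∪out(1)={0}
  fail(4) 'bc': from fail(3)=0 chase 'c': 0 ⇒ 1;  out={1}∪out(1)={1}
  fail(6) 'db': from fail(5)=0 chase 'b': 0 ⇒ 3;  out=∅∪out(3)=∅
  fail(8) 'ba': from fail(3)=0 chase 'a': 0 ⇒ 0;  out={4}∪out(0)={4}
  fail(7) 'dba': from fail(6)=3 chase 'a': 3 ⇒ 8;  out={2}∪out(8)={2,4}

Text stream:
[0] read 'b'  n0⇒n3
[1] read 'a'  n3⇒n8  ** P4@[0:1]
[2] read 'b'  n8⇒n3 (fail-walked)
[3] read 'a'  n3⇒n8  ** P4@[2:3]
[4] read 'c'  n8⇒n1 (fail-walked)
[5] read 'c'  n1⇒n2  ** P0@[4:5]
[6] read 'a'  n2⇒n0 (fail-walked)
[7] read 'd'  n0⇒n5  ** P3@[7:7]
[8] read 'a'  n5⇒n0 (fail-walked)
[9] read 'a'  n0⇒n0
[10] read 'c'  n0⇒n1
[11] read 'c'  n1⇒n2  ** P0@[10:11]
[12] read 'd'  n2⇒n5 (fail-walked)  ** P3@[12:12]
[13] read 'a'  n5⇒n0 (fail-walked)
[14] read 'd'  n0⇒n5  ** P3@[14:14]
[15] read 'b'  n5⇒n6
[16] read 'a'  n6⇒n7  ** P2@[14:16],P4@[15:16]
[17] read 'd'  n7⇒n5 (fail-walked)  ** P3@[17:17]
[18] read 'b'  n5⇒n6
[19] read 'a'  n6⇒n7  ** P2@[17:19],P4@[18:19]
[20] read 'b'  n7⇒n3 (fail-walked)
[21] read 'c'  n3⇒n4  ** P1@[20:21]
[22] read 'b'  n4⇒n3 (fail-walked)
[23] read 'c'  n3⇒n4  ** P1@[22:23]
[24] read 'b'  n4⇒n3 (fail-walked)
[25] read 'd'  n3⇒n5 (fail-walked)  ** P3@[25:25]
[26] read 'b'  n5⇒n6
[27] read 'a'  n6⇒n7  ** P2@[25:27],P4@[26:27]
[28] read 'd'  n7⇒n5 (fail-walked)  ** P3@[28:28]
[29] read 'd'  n5⇒n5 (fail-walked)  ** P3@[29:29]
[30] read 'c'  n5⇒n1 (fail-walked)
[31] read 'c'  n1⇒n2  ** P0@[30:31]
[32] read 'b'  n2⇒n3 (fail-walked)
[33] read 'c'  n3⇒n4  ** P1@[32:33]
[34] read 'b'  n4⇒n3 (fail-walked)
[35] read 'c'  n3⇒n4  ** P1@[34:35]
[36] read 'd'  n4⇒n5 (fail-walked)  ** P3@[36:36]
[37] read 'b'  n5⇒n6
[38] read 'a'  n6⇒n7  ** P2@[36:38],P4@[37:38]
[39] read 'a'  n7⇒n0 (fail-walked)
[40] read 'd'  n0⇒n5  ** P3@[40:40]
[41] read 'a'  n5⇒n0 (fail-walked)
[42] read 'b'  n0⇒n3
[43] read 'c'  n3⇒n4  ** P1@[42:43]
[44] read 'b'  n4⇒n3 (fail-walked)
[45] read 'c'  n3⇒n4  ** P1@[44:45]
[46] read 'c'  n4⇒n2 (fail-walked)  ** P0@[45:46]
[47] read 'c'  n2⇒n2 (fail-walked)  ** P0@[46:47]
[48] read 'a'  n2⇒n0 (fail-walked)
[49] read 'd'  n0⇒n5  ** P3@[49:49]
[50] read 'b'  n5⇒n6
[51] read 'c'  n6⇒n4 (fail-walked)  ** P1@[50:51]
[52] read 'b'  n4⇒n3 (fail-walked)
[53] read 'b'  n3⇒n3 (fail-walked)
[54] read 'a'  n3⇒n8  ** P4@[53:54]
[55] read 'd'  n8⇒n5 (fail-walked)  ** P3@[55:55]
[56] read 'b'  n5⇒n6
[57] read 'b'  n6⇒n3 (fail-walked)
[58] read 'a'  n3⇒n8  ** P4@[57:58]
[59] read 'd'  n8⇒n5 (fail-walked)  ** P3@[59:59]

Result: [[1,4],[3,4],[5,0],[7,3],[11,0],[12,3],[14,3],[16,2],[16,4],[17,3],[19,2],[19,4],[21,1],[23,1],[25,3],[27,2],[27,4],[28,3],[29,3],[31,0],[33,1],[35,1],[36,3],[38,2],[38,4],[40,3],[43,1],[45,1],[46,0],[47,0],[49,3],[51,1],[54,4],[55,3],[58,4],[59,3]]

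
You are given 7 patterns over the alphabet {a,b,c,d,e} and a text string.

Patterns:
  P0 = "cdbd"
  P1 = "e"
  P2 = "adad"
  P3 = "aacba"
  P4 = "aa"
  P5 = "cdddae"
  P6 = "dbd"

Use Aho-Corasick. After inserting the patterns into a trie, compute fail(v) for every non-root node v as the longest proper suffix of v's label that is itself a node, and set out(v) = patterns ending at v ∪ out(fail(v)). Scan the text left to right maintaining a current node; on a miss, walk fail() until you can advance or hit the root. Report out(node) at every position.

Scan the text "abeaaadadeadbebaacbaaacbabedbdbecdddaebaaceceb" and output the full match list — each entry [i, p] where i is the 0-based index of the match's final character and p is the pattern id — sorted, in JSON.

Build:
Trie nodes:
  0='ε' goto a→6 c→1 d→18 e→5
  1='c' goto d→2
  2='cd' goto b→3 d→14
  3='cdb' goto d→4
  4='cdbd' goto ·  ←P0
  5='e' goto ·  ←P1
  6='a' goto a→10 d→7
  7='ad' goto a→8
  8='ada' goto d→9
  9='adad' goto ·  ←P2
  10='aa' goto c→11  ←P4
  11='aac' goto b→12
  12='aacb' goto a→13
  13='aacba' goto ·  ←P3
  14='cdd' goto d→15
  15='cddd' goto a→16
  16='cddda' goto e→17
  17='cdddae' goto ·  ←P5
  18='d' goto b→19
  19='db' goto d→20
  20='dbd' goto ·  ←P6

Failure links (BFS by depth):
  fail(1) 'c': from fail(0)=0 chase 'c': 0 ⇒ 0;  out=∅∪out(0)=∅
  fail(5) 'e': from fail(0)=0 chase 'e': 0 ⇒ 0;  out={1}∪out(0)={1}
  fail(6) 'a': from fail(0)=0 chase 'a': 0 ⇒ 0;  out=∅∪out(0)=∅
  fail(18) 'd': from fail(0)=0 chase 'd': 0 ⇒ 0;  out=∅∪out(0)=∅
  fail(2) 'cd': from fail(1)=0 chase 'd': 0 ⇒ 18;  out=∅∪out(18)=∅
  fail(7) 'ad': from fail(6)=0 chase 'd': 0 ⇒ 18;  out=∅∪out(18)=∅
  fail(10) 'aa': from fail(6)=0 chase 'a': 0 ⇒ 6;  out={4}∪out(6)={4}
  fail(19) 'db': from fail(18)=0 chase 'b': 0 ⇒ 0;  out=∅∪out(0)=∅
  fail(3) 'cdb': from fail(2)=18 chase 'b': 18 ⇒ 19;  out=∅∪out(19)=∅
  fail(8) 'ada': from fail(7)=18 chase 'a': 18→0 ⇒ 6;  out=∅∪out(6)=∅
  fail(11) 'aac': from fail(10)=6 chase 'c': 6→0 ⇒ 1;  out=∅∪out(1)=∅
  fail(14) 'cdd': from fail(2)=18 chase 'd': 18→0 ⇒ 18;  out=∅∪out(18)=∅
  fail(20) 'dbd': from fail(19)=0 chase 'd': 0 ⇒ 18;  out={6}∪out(18)={6}
  fail(4) 'cdbd': from fail(3)=19 chase 'd': 19 ⇒ 20;  out={0}∪out(20)={0,6}
  fail(9) 'adad': from fail(8)=6 chase 'd': 6 ⇒ 7;  out={2}∪out(7)={2}
  fail(12) 'aacb': from fail(11)=1 chase 'b': 1→0 ⇒ 0;  out=∅∪out(0)=∅
  fail(15) 'cddd': from fail(14)=18 chase 'd': 18→0 ⇒ 18;  out=∅∪out(18)=∅
  fail(13) 'aacba': from fail(12)=0 chase 'a': 0 ⇒ 6;  out={3}∪out(6)={3}
  fail(16) 'cddda': from fail(15)=18 chase 'a': 18→0 ⇒ 6;  out=∅∪out(6)=∅
  fail(17) 'cdddae': from fail(16)=6 chase 'e': 6→0 ⇒ 5;  out={5}∪out(5)={1,5}

Scan:
[0] read 'a'  n0⇒n6
[1] read 'b'  n6⇒n0 ·f
[2] read 'e'  n0⇒n5  emit P1@[2:2]
[3] read 'a'  n5⇒n6 ·f
[4] read 'a'  n6⇒n10  emit P4@[3:4]
[5] read 'a'  n10⇒n10 ·f  emit P4@[4:5]
[6] read 'd'  n10⇒n7 ·f
[7] read 'a'  n7⇒n8
[8] read 'd'  n8⇒n9  emit P2@[5:8]
[9] read 'e'  n9⇒n5 ·f  emit P1@[9:9]
[10] read 'a'  n5⇒n6 ·f
[11] read 'd'  n6⇒n7
[12] read 'b'  n7⇒n19 ·f
[13] read 'e'  n19⇒n5 ·f  emit P1@[13:13]
[14] read 'b'  n5⇒n0 ·f
[15] read 'a'  n0⇒n6
[16] read 'a'  n6⇒n10  emit P4@[15:16]
[17] read 'c'  n10⇒n11
[18] read 'b'  n11⇒n12
[19] read 'a'  n12⇒n13  emit P3@[15:19]
[20] read 'a'  n13⇒n10 ·f  emit P4@[19:20]
[21] read 'a'  n10⇒n10 ·f  emit P4@[20:21]
[22] read 'c'  n10⇒n11
[23] read 'b'  n11⇒n12
[24] read 'a'  n12⇒n13  emit P3@[20:24]
[25] read 'b'  n13⇒n0 ·f
[26] read 'e'  n0⇒n5  emit P1@[26:26]
[27] read 'd'  n5⇒n18 ·f
[28] read 'b'  n18⇒n19
[29] read 'd'  n19⇒n20  emit P6@[27:29]
[30] read 'b'  n20⇒n19 ·f
[31] read 'e'  n19⇒n5 ·f  emit P1@[31:31]
[32] read 'c'  n5⇒n1 ·f
[33] read 'd'  n1⇒n2
[34] read 'd'  n2⇒n14
[35] read 'd'  n14⇒n15
[36] read 'a'  n15⇒n16
[37] read 'e'  n16⇒n17  emit P1@[37:37],P5@[32:37]
[38] read 'b'  n17⇒n0 ·f
[39] read 'a'  n0⇒n6
[40] read 'a'  n6⇒n10  emit P4@[39:40]
[41] read 'c'  n10⇒n11
[42] read 'e'  n11⇒n5 ·f  emit P1@[42:42]
[43] read 'c'  n5⇒n1 ·f
[44] read 'e'  n1⇒n5 ·f  emit P1@[44:44]
[45] read 'b'  n5⇒n0 ·f

Matches: [[2,1],[4,4],[5,4],[8,2],[9,1],[13,1],[16,4],[19,3],[20,4],[21,4],[24,3],[26,1],[29,6],[31,1],[37,1],[37,5],[40,4],[42,1],[44,1]]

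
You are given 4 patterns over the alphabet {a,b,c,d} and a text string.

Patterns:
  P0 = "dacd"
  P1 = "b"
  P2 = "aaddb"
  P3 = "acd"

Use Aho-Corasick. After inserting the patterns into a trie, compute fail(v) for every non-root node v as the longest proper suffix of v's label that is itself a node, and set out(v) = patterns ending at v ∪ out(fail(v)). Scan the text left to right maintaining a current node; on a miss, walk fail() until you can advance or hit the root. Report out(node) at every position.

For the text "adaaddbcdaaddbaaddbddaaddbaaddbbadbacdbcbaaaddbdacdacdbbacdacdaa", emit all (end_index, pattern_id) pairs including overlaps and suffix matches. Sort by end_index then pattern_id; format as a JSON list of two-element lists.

Build automaton:
Trie (insert patterns):
  0='ε' goto a→6 b→5 d→1
  1='d' goto a→2
  2='da' goto c→3
  3='dac' goto d→4
  4='dacd' goto ·  ←P0
  5='b' goto ·  ←P1
  6='a' goto a→7 c→11
  7='aa' goto d→8
  8='aad' goto d→9
  9='aadd' goto b→10
  10='aaddb' goto ·  ←P2
  11='ac' goto d→12
  12='acd' goto ·  ←P3

BFS fail/out derivation:
  fail(1) 'd': from fail(0)=0 chase 'd': 0 ⇒ 0;  out=∅∪out(0)=∅
  fail(5) 'b': from fail(0)=0 chase 'b': 0 ⇒ 0;  out={1}∪out(0)={1}
  fail(6) 'a': from fail(0)=0 chase 'a': 0 ⇒ 0;  out=∅∪out(0)=∅
  fail(2) 'da': from fail(1)=0 chase 'a': 0 ⇒ 6;  out=∅∪out(6)=∅
  fail(7) 'aa': from fail(6)=0 chase 'a': 0 ⇒ 6;  out=∅∪out(6)=∅
  fail(11) 'ac': from fail(6)=0 chase 'c': 0 ⇒ 0;  out=∅∪out(0)=∅
  fail(3) 'dac': from fail(2)=6 chase 'c': 6 ⇒ 11;  out=∅∪out(11)=∅
  fail(8) 'aad': from fail(7)=6 chase 'd': 6→0 ⇒ 1;  out=∅∪out(1)=∅
  fail(12) 'acd': from fail(11)=0 chase 'd': 0 ⇒ 1;  out={3}∪out(1)={3}
  fail(4) 'dacd': from fail(3)=11 chase 'd': 11 ⇒ 12;  out={0}∪out(12)={0,3}
  fail(9) 'aadd': from fail(8)=1 chase 'd': 1→0 ⇒ 1;  out=∅∪out(1)=∅
  fail(10) 'aaddb': from fail(9)=1 chase 'b': 1→0 ⇒ 5;  out={2}∪out(5)={1,2}

Run:
i=0 'a': node 0→6
i=1 'd': node 6→1 (via fail)
i=2 'a': node 1→2
i=3 'a': node 2→7 (via fail)
i=4 'd': node 7→8
i=5 'd': node 8→9
i=6 'b': node 9→10  emit P1@[6:6],P2@[2:6]
i=7 'c': node 10→0 (via fail)
i=8 'd': node 0→1
i=9 'a': node 1→2
i=10 'a': node 2→7 (via fail)
i=11 'd': node 7→8
i=12 'd': node 8→9
i=13 'b': node 9→10  emit P1@[13:13],P2@[9:13]
i=14 'a': node 10→6 (via fail)
i=15 'a': node 6→7
i=16 'd': node 7→8
i=17 'd': node 8→9
i=18 'b': node 9→10  emit P1@[18:18],P2@[14:18]
i=19 'd': node 10→1 (via fail)
i=20 'd': node 1→1 (via fail)
i=21 'a': node 1→2
i=22 'a': node 2→7 (via fail)
i=23 'd': node 7→8
i=24 'd': node 8→9
i=25 'b': node 9→10  emit P1@[25:25],P2@[21:25]
i=26 'a': node 10→6 (via fail)
i=27 'a': node 6→7
i=28 'd': node 7→8
i=29 'd': node 8→9
i=30 'b': node 9→10  emit P1@[30:30],P2@[26:30]
i=31 'b': node 10→5 (via fail)  emit P1@[31:31]
i=32 'a': node 5→6 (via fail)
i=33 'd': node 6→1 (via fail)
i=34 'b': node 1→5 (via fail)  emit P1@[34:34]
i=35 'a': node 5→6 (via fail)
i=36 'c': node 6→11
i=37 'd': node 11→12  emit P3@[35:37]
i=38 'b': node 12→5 (via fail)  emit P1@[38:38]
i=39 'c': node 5→0 (via fail)
i=40 'b': node 0→5  emit P1@[40:40]
i=41 'a': node 5→6 (via fail)
i=42 'a': node 6→7
i=43 'a': node 7→7 (via fail)
i=44 'd': node 7→8
i=45 'd': node 8→9
i=46 'b': node 9→10  emit P1@[46:46],P2@[42:46]
i=47 'd': node 10→1 (via fail)
i=48 'a': node 1→2
i=49 'c': node 2→3
i=50 'd': node 3→4  emit P0@[47:50],P3@[48:50]
i=51 'a': node 4→2 (via fail)
i=52 'c': node 2→3
i=53 'd': node 3→4  emit P0@[50:53],P3@[51:53]
i=54 'b': node 4→5 (via fail)  emit P1@[54:54]
i=55 'b': node 5→5 (via fail)  emit P1@[55:55]
i=56 'a': node 5→6 (via fail)
i=57 'c': node 6→11
i=58 'd': node 11→12  emit P3@[56:58]
i=59 'a': node 12→2 (via fail)
i=60 'c': node 2→3
i=61 'd': node 3→4  emit P0@[58:61],P3@[59:61]
i=62 'a': node 4→2 (via fail)
i=63 'a': node 2→7 (via fail)

Result: [[6,1],[6,2],[13,1],[13,2],[18,1],[18,2],[25,1],[25,2],[30,1],[30,2],[31,1],[34,1],[37,3],[38,1],[40,1],[46,1],[46,2],[50,0],[50,3],[53,0],[53,3],[54,1],[55,1],[58,3],[61,0],[61,3]]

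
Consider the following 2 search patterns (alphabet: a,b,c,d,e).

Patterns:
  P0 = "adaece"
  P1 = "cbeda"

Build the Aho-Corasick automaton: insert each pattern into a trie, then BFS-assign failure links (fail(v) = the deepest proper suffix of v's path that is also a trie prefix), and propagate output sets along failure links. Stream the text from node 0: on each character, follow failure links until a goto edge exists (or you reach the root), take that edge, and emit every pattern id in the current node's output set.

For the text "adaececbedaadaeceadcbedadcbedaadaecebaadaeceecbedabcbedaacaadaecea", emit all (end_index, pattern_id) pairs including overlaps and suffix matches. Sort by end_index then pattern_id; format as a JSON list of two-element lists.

Build:
Trie nodes:
  0='ε' goto a→1 c→7
  1='a' goto d→2
  2='ad' goto a→3
  3='ada' goto e→4
  4='adae' goto c→5
  5='adaec' goto e→6
  6='adaece' goto ·  [P0 ends]
  7='c' goto b→8
  8='cb' goto e→9
  9='cbe' goto d→10
  10='cbed' goto a→11
  11='cbeda' goto ·  [P1 ends]

Failure links (BFS by depth):
  fail(1) 'a': from fail(0)=0 chase 'a': 0 ⇒ 0;  out=∅∪out(0)=∅
  fail(7) 'c': from fail(0)=0 chase 'c': 0 ⇒ 0;  out=∅∪out(0)=∅
  fail(2) 'ad': from fail(1)=0 chase 'd': 0 ⇒ 0;  out=∅∪out(0)=∅
  fail(8) 'cb': from fail(7)=0 chase 'b': 0 ⇒ 0;  out=∅∪out(0)=∅
  fail(3) 'ada': from fail(2)=0 chase 'a': 0 ⇒ 1;  out=∅∪out(1)=∅
  fail(9) 'cbe': from fail(8)=0 chase 'e': 0 ⇒ 0;  out=∅∪out(0)=∅
  fail(4) 'adae': from fail(3)=1 chase 'e': 1→0 ⇒ 0;  out=∅∪out(0)=∅
  fail(10) 'cbed': from fail(9)=0 chase 'd': 0 ⇒ 0;  out=∅∪out(0)=∅
  fail(5) 'adaec': from fail(4)=0 chase 'c': 0 ⇒ 7;  out=∅∪out(7)=∅
  fail(11) 'cbeda': from fail(10)=0 chase 'a': 0 ⇒ 1;  out={1}∪out(1)={1}
  fail(6) 'adaece': from fail(5)=7 chase 'e': 7→0 ⇒ 0;  out={0}∪out(0)={0}

Text stream:
i=0 'a': node 0→1
i=1 'd': node 1→2
i=2 'a': node 2→3
i=3 'e': node 3→4
i=4 'c': node 4→5
i=5 'e': node 5→6  emit P0@[0:5]
i=6 'c': node 6→7 (fail-walked)
i=7 'b': node 7→8
i=8 'e': node 8→9
i=9 'd': node 9→10
i=10 'a': node 10→11  emit P1@[6:10]
i=11 'a': node 11→1 (fail-walked)
i=12 'd': node 1→2
i=13 'a': node 2→3
i=14 'e': node 3→4
i=15 'c': node 4→5
i=16 'e': node 5→6  emit P0@[11:16]
i=17 'a': node 6→1 (fail-walked)
i=18 'd': node 1→2
i=19 'c': node 2→7 (fail-walked)
i=20 'b': node 7→8
i=21 'e': node 8→9
i=22 'd': node 9→10
i=23 'a': node 10→11  emit P1@[19:23]
i=24 'd': node 11→2 (fail-walked)
i=25 'c': node 2→7 (fail-walked)
i=26 'b': node 7→8
i=27 'e': node 8→9
i=28 'd': node 9→10
i=29 'a': node 10→11  emit P1@[25:29]
i=30 'a': node 11→1 (fail-walked)
i=31 'd': node 1→2
i=32 'a': node 2→3
i=33 'e': node 3→4
i=34 'c': node 4→5
i=35 'e': node 5→6  emit P0@[30:35]
i=36 'b': node 6→0 (fail-walked)
i=37 'a': node 0→1
i=38 'a': node 1→1 (fail-walked)
i=39 'd': node 1→2
i=40 'a': node 2→3
i=41 'e': node 3→4
i=42 'c': node 4→5
i=43 'e': node 5→6  emit P0@[38:43]
i=44 'e': node 6→0 (fail-walked)
i=45 'c': node 0→7
i=46 'b': node 7→8
i=47 'e': node 8→9
i=48 'd': node 9→10
i=49 'a': node 10→11  emit P1@[45:49]
i=50 'b': node 11→0 (fail-walked)
i=51 'c': node 0→7
i=52 'b': node 7→8
i=53 'e': node 8→9
i=54 'd': node 9→10
i=55 'a': node 10→11  emit P1@[51:55]
i=56 'a': node 11→1 (fail-walked)
i=57 'c': node 1→7 (fail-walked)
i=58 'a': node 7→1 (fail-walked)
i=59 'a': node 1→1 (fail-walked)
i=60 'd': node 1→2
i=61 'a': node 2→3
i=62 'e': node 3→4
i=63 'c': node 4→5
i=64 'e': node 5→6  emit P0@[59:64]
i=65 'a': node 6→1 (fail-walked)

Result: [[5,0],[10,1],[16,0],[23,1],[29,1],[35,0],[43,0],[49,1],[55,1],[64,0]]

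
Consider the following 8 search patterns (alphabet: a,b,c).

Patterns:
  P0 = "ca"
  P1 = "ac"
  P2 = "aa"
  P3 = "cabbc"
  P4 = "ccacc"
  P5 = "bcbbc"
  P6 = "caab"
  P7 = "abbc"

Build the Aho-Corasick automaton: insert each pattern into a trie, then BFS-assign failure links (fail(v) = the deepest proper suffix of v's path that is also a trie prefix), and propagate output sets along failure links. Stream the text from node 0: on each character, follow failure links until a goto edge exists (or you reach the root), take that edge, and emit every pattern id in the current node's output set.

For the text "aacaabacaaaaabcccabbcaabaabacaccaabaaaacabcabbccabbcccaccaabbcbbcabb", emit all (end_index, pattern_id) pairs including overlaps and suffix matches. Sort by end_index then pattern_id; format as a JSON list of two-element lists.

Build:
Trie nodes:
  0='ε' goto a→3 b→13 c→1
  1='c' goto a→2 c→9
  2='ca' goto a→18 b→6  [P0 ends]
  3='a' goto a→5 b→20 c→4
  4='ac' goto ·  [P1 ends]
  5='aa' goto ·  [P2 ends]
  6='cab' goto b→7
  7='cabb' goto c→8
  8='cabbc' goto ·  [P3 ends]
  9='cc' goto a→10
  10='cca' goto c→11
  11='ccac' goto c→12
  12='ccacc' goto ·  [P4 ends]
  13='b' goto c→14
  14='bc' goto b→15
  15='bcb' goto b→16
  16='bcbb' goto c→17
  17='bcbbc' goto ·  [P5 ends]
  18='caa' goto b→19
  19='caab' goto ·  [P6 ends]
  20='ab' goto b→21
  21='abb' goto c→22
  22='abbc' goto ·  [P7 ends]

Failure links (BFS by depth):
  fail(1) 'c': from fail(0)=0 chase 'c': 0 ⇒ 0;  out=∅∪out(0)=∅
  fail(3) 'a': from fail(0)=0 chase 'a': 0 ⇒ 0;  out=∅∪out(0)=∅
  fail(13) 'b': from fail(0)=0 chase 'b': 0 ⇒ 0;  out=∅∪out(0)=∅
  fail(2) 'ca': from fail(1)=0 chase 'a': 0 ⇒ 3;  out={0}∪out(3)={0}
  fail(4) 'ac': from fail(3)=0 chase 'c': 0 ⇒ 1;  out={1}∪out(1)={1}
  fail(5) 'aa': from fail(3)=0 chase 'a': 0 ⇒ 3;  out={2}∪out(3)={2}
  fail(9) 'cc': from fail(1)=0 chase 'c': 0 ⇒ 1;  out=∅∪out(1)=∅
  fail(14) 'bc': from fail(13)=0 chase 'c': 0 ⇒ 1;  out=∅∪out(1)=∅
  fail(20) 'ab': from fail(3)=0 chase 'b': 0 ⇒ 13;  out=∅∪out(13)=∅
  fail(6) 'cab': from fail(2)=3 chase 'b': 3 ⇒ 20;  out=∅∪out(20)=∅
  fail(10) 'cca': from fail(9)=1 chase 'a': 1 ⇒ 2;  out=∅∪out(2)={0}
  fail(15) 'bcb': from fail(14)=1 chase 'b': 1→0 ⇒ 13;  out=∅∪out(13)=∅
  fail(18) 'caa': from fail(2)=3 chase 'a': 3 ⇒ 5;  out=∅∪out(5)={2}
  fail(21) 'abb': from fail(20)=13 chase 'b': 13→0 ⇒ 13;  out=∅∪out(13)=∅
  fail(7) 'cabb': from fail(6)=20 chase 'b': 20 ⇒ 21;  out=∅∪out(21)=∅
  fail(11) 'ccac': from fail(10)=2 chase 'c': 2→3 ⇒ 4;  out=∅∪out(4)={1}
  fail(16) 'bcbb': from fail(15)=13 chase 'b': 13→0 ⇒ 13;  out=∅∪out(13)=∅
  fail(19) 'caab': from fail(18)=5 chase 'b': 5→3 ⇒ 20;  out={6}∪out(20)={6}
  fail(22) 'abbc': from fail(21)=13 chase 'c': 13 ⇒ 14;  out={7}∪out(14)={7}
  fail(8) 'cabbc': from fail(7)=21 chase 'c': 21 ⇒ 22;  out={3}∪out(22)={3,7}
  fail(12) 'ccacc': from fail(11)=4 chase 'c': 4→1 ⇒ 9;  out={4}∪out(9)={4}
  fail(17) 'bcbbc': from fail(16)=13 chase 'c': 13 ⇒ 14;  out={5}∪out(14)={5}

Run:
[0] read 'a'  n0⇒n3
[1] read 'a'  n3⇒n5  emit P2@[0:1]
[2] read 'c'  n5⇒n4 ·f  emit P1@[1:2]
[3] read 'a'  n4⇒n2 ·f  emit P0@[2:3]
[4] read 'a'  n2⇒n18  emit P2@[3:4]
[5] read 'b'  n18⇒n19  emit P6@[2:5]
[6] read 'a'  n19⇒n3 ·f
[7] read 'c'  n3⇒n4  emit P1@[6:7]
[8] read 'a'  n4⇒n2 ·f  emit P0@[7:8]
[9] read 'a'  n2⇒n18  emit P2@[8:9]
[10] read 'a'  n18⇒n5 ·f  emit P2@[9:10]
[11] read 'a'  n5⇒n5 ·f  emit P2@[10:11]
[12] read 'a'  n5⇒n5 ·f  emit P2@[11:12]
[13] read 'b'  n5⇒n20 ·f
[14] read 'c'  n20⇒n14 ·f
[15] read 'c'  n14⇒n9 ·f
[16] read 'c'  n9⇒n9 ·f
[17] read 'a'  n9⇒n10  emit P0@[16:17]
[18] read 'b'  n10⇒n6 ·f
[19] read 'b'  n6⇒n7
[20] read 'c'  n7⇒n8  emit P3@[16:20],P7@[17:20]
[21] read 'a'  n8⇒n2 ·f  emit P0@[20:21]
[22] read 'a'  n2⇒n18  emit P2@[21:22]
[23] read 'b'  n18⇒n19  emit P6@[20:23]
[24] read 'a'  n19⇒n3 ·f
[25] read 'a'  n3⇒n5  emit P2@[24:25]
[26] read 'b'  n5⇒n20 ·f
[27] read 'a'  n20⇒n3 ·f
[28] read 'c'  n3⇒n4  emit P1@[27:28]
[29] read 'a'  n4⇒n2 ·f  emit P0@[28:29]
[30] read 'c'  n2⇒n4 ·f  emit P1@[29:30]
[31] read 'c'  n4⇒n9 ·f
[32] read 'a'  n9⇒n10  emit P0@[31:32]
[33] read 'a'  n10⇒n18 ·f  emit P2@[32:33]
[34] read 'b'  n18⇒n19  emit P6@[31:34]
[35] read 'a'  n19⇒n3 ·f
[36] read 'a'  n3⇒n5  emit P2@[35:36]
[37] read 'a'  n5⇒n5 ·f  emit P2@[36:37]
[38] read 'a'  n5⇒n5 ·f  emit P2@[37:38]
[39] read 'c'  n5⇒n4 ·f  emit P1@[38:39]
[40] read 'a'  n4⇒n2 ·f  emit P0@[39:40]
[41] read 'b'  n2⇒n6
[42] read 'c'  n6⇒n14 ·f
[43] read 'a'  n14⇒n2 ·f  emit P0@[42:43]
[44] read 'b'  n2⇒n6
[45] read 'b'  n6⇒n7
[46] read 'c'  n7⇒n8  emit P3@[42:46],P7@[43:46]
[47] read 'c'  n8⇒n9 ·f
[48] read 'a'  n9⇒n10  emit P0@[47:48]
[49] read 'b'  n10⇒n6 ·f
[50] read 'b'  n6⇒n7
[51] read 'c'  n7⇒n8  emit P3@[47:51],P7@[48:51]
[52] read 'c'  n8⇒n9 ·f
[53] read 'c'  n9⇒n9 ·f
[54] read 'a'  n9⇒n10  emit P0@[53:54]
[55] read 'c'  n10⇒n11  emit P1@[54:55]
[56] read 'c'  n11⇒n12  emit P4@[52:56]
[57] read 'a'  n12⇒n10 ·f  emit P0@[56:57]
[58] read 'a'  n10⇒n18 ·f  emit P2@[57:58]
[59] read 'b'  n18⇒n19  emit P6@[56:59]
[60] read 'b'  n19⇒n21 ·f
[61] read 'c'  n21⇒n22  emit P7@[58:61]
[62] read 'b'  n22⇒n15 ·f
[63] read 'b'  n15⇒n16
[64] read 'c'  n16⇒n17  emit P5@[60:64]
[65] read 'a'  n17⇒n2 ·f  emit P0@[64:65]
[66] read 'b'  n2⇒n6
[67] read 'b'  n6⇒n7

All matches (sorted): [[1,2],[2,1],[3,0],[4,2],[5,6],[7,1],[8,0],[9,2],[10,2],[11,2],[12,2],[17,0],[20,3],[20,7],[21,0],[22,2],[23,6],[25,2],[28,1],[29,0],[30,1],[32,0],[33,2],[34,6],[36,2],[37,2],[38,2],[39,1],[40,0],[43,0],[46,3],[46,7],[48,0],[51,3],[51,7],[54,0],[55,1],[56,4],[57,0],[58,2],[59,6],[61,7],[64,5],[65,0]]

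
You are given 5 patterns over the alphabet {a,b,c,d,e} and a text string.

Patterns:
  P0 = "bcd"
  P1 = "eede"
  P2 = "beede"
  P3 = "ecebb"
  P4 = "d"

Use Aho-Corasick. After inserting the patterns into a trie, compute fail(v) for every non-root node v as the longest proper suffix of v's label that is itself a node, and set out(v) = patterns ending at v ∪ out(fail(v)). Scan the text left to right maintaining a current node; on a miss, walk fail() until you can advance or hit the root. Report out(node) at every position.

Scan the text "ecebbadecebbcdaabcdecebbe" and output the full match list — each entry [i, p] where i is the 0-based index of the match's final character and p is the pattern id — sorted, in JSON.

Build:
Trie nodes:
  0='ε' goto b→1 d→16 e→4
  1='b' goto c→2 e→8
  2='bc' goto d→3
  3='bcd' goto ·  ←P0
  4='e' goto c→12 e→5
  5='ee' goto d→6
  6='eed' goto e→7
  7='eede' goto ·  ←P1
  8='be' goto e→9
  9='bee' goto d→10
  10='beed' goto e→11
  11='beede' goto ·  ←P2
  12='ec' goto e→13
  13='ece' goto b→14
  14='eceb' goto b→15
  15='ecebb' goto ·  ←P3
  16='d' goto ·  ←P4

BFS fail/out derivation:
  n1('b'): parent n0 fail=0; on 'b' 0 → fail=0;  out ∅∪∅=∅
  n4('e'): parent n0 fail=0; on 'e' 0 → fail=0;  out ∅∪∅=∅
  n16('d'): parent n0 fail=0; on 'd' 0 → fail=0;  out {4}∪∅={4}
  n2('bc'): parent n1 fail=0; on 'c' 0 → fail=0;  out ∅∪∅=∅
  n5('ee'): parent n4 fail=0; on 'e' 0 → fail=4;  out ∅∪∅=∅
  n8('be'): parent n1 fail=0; on 'e' 0 → fail=4;  out ∅∪∅=∅
  n12('ec'): parent n4 fail=0; on 'c' 0 → fail=0;  out ∅∪∅=∅
  n3('bcd'): parent n2 fail=0; on 'd' 0 → fail=16;  out {0}∪{4}={0,4}
  n6('eed'): parent n5 fail=4; on 'd' 4→0 → fail=16;  out ∅∪{4}={4}
  n9('bee'): parent n8 fail=4; on 'e' 4 → fail=5;  out ∅∪∅=∅
  n13('ece'): parent n12 fail=0; on 'e' 0 → fail=4;  out ∅∪∅=∅
  n7('eede'): parent n6 fail=16; on 'e' 16→0 → fail=4;  out {1}∪∅={1}
  n10('beed'): parent n9 fail=5; on 'd' 5 → fail=6;  out ∅∪{4}={4}
  n14('eceb'): parent n13 fail=4; on 'b' 4→0 → fail=1;  out ∅∪∅=∅
  n11('beede'): parent n10 fail=6; on 'e' 6 → fail=7;  out {2}∪{1}={1,2}
  n15('ecebb'): parent n14 fail=1; on 'b' 1→0 → fail=1;  out {3}∪∅={3}

Run:
i=0 'e': node 0→4
i=1 'c': node 4→12
i=2 'e': node 12→13
i=3 'b': node 13→14
i=4 'b': node 14→15  ** P3@[0:4]
i=5 'a': node 15→0 (fail-walked)
i=6 'd': node 0→16  ** P4@[6:6]
i=7 'e': node 16→4 (fail-walked)
i=8 'c': node 4→12
i=9 'e': node 12→13
i=10 'b': node 13→14
i=11 'b': node 14→15  ** P3@[7:11]
i=12 'c': node 15→2 (fail-walked)
i=13 'd': node 2→3  ** P0@[11:13],P4@[13:13]
i=14 'a': node 3→0 (fail-walked)
i=15 'a': node 0→0
i=16 'b': node 0→1
i=17 'c': node 1→2
i=18 'd': node 2→3  ** P0@[16:18],P4@[18:18]
i=19 'e': node 3→4 (fail-walked)
i=20 'c': node 4→12
i=21 'e': node 12→13
i=22 'b': node 13→14
i=23 'b': node 14→15  ** P3@[19:23]
i=24 'e': node 15→8 (fail-walked)

Matches: [[4,3],[6,4],[11,3],[13,0],[13,4],[18,0],[18,4],[23,3]]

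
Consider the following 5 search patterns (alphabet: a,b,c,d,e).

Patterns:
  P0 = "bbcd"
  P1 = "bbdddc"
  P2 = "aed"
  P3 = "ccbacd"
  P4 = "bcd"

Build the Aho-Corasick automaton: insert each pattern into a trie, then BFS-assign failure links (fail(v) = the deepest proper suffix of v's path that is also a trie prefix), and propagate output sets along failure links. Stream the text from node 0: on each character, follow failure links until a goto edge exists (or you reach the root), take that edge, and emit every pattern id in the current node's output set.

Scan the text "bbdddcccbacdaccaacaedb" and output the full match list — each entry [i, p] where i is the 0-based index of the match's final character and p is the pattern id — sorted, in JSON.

Build:
Trie (insert patterns):
  n0 'ε': a→9 b→1 c→12
  n1 'b': b→2 c→18
  n2 'bb': c→3 d→5
  n3 'bbc': d→4
  n4 'bbcd': ·  [P0 ends]
  n5 'bbd': d→6
  n6 'bbdd': d→7
  n7 'bbddd': c→8
  n8 'bbdddc': ·  [P1 ends]
  n9 'a': e→10
  n10 'ae': d→11
  n11 'aed': ·  [P2 ends]
  n12 'c': c→13
  n13 'cc': b→14
  n14 'ccb': a→15
  n15 'ccba': c→16
  n16 'ccbac': d→17
  n17 'ccbacd': ·  [P3 ends]
  n18 'bc': d→19
  n19 'bcd': ·  [P4 ends]

BFS fail/out derivation:
  fail(1) 'b': from fail(0)=0 chase 'b': 0 ⇒ 0;  out=∅∪out(0)=∅
  fail(9) 'a': from fail(0)=0 chase 'a': 0 ⇒ 0;  out=∅∪out(0)=∅
  fail(12) 'c': from fail(0)=0 chase 'c': 0 ⇒ 0;  out=∅∪out(0)=∅
  fail(2) 'bb': from fail(1)=0 chase 'b': 0 ⇒ 1;  out=∅∪out(1)=∅
  fail(10) 'ae': from fail(9)=0 chase 'e': 0 ⇒ 0;  out=∅∪out(0)=∅
  fail(13) 'cc': from fail(12)=0 chase 'c': 0 ⇒ 12;  out=∅∪out(12)=∅
  fail(18) 'bc': from fail(1)=0 chase 'c': 0 ⇒ 12;  out=∅∪out(12)=∅
  fail(3) 'bbc': from fail(2)=1 chase 'c': 1 ⇒ 18;  out=∅∪out(18)=∅
  fail(5) 'bbd': from fail(2)=1 chase 'd': 1→0 ⇒ 0;  out=∅∪out(0)=∅
  fail(11) 'aed': from fail(10)=0 chase 'd': 0 ⇒ 0;  out={2}∪out(0)={2}
  fail(14) 'ccb': from fail(13)=12 chase 'b': 12→0 ⇒ 1;  out=∅∪out(1)=∅
  fail(19) 'bcd': from fail(18)=12 chase 'd': 12→0 ⇒ 0;  out={4}∪out(0)={4}
  fail(4) 'bbcd': from fail(3)=18 chase 'd': 18 ⇒ 19;  out={0}∪out(19)={0,4}
  fail(6) 'bbdd': from fail(5)=0 chase 'd': 0 ⇒ 0;  out=∅∪out(0)=∅
  fail(15) 'ccba': from fail(14)=1 chase 'a': 1→0 ⇒ 9;  out=∅∪out(9)=∅
  fail(7) 'bbddd': from fail(6)=0 chase 'd': 0 ⇒ 0;  out=∅∪out(0)=∅
  fail(16) 'ccbac': from fail(15)=9 chase 'c': 9→0 ⇒ 12;  out=∅∪out(12)=∅
  fail(8) 'bbdddc': from fail(7)=0 chase 'c': 0 ⇒ 12;  out={1}∪out(12)={1}
  fail(17) 'ccbacd': from fail(16)=12 chase 'd': 12→0 ⇒ 0;  out={3}∪out(0)={3}

Run:
pos 0 'b': at 1
pos 1 'b': at 2
pos 2 'd': at 5
pos 3 'd': at 6
pos 4 'd': at 7
pos 5 'c': at 8  emit P1@[0:5]
pos 6 'c': at 13 (fail-walked)
pos 7 'c': at 13 (fail-walked)
pos 8 'b': at 14
pos 9 'a': at 15
pos 10 'c': at 16
pos 11 'd': at 17  emit P3@[6:11]
pos 12 'a': at 9 (fail-walked)
pos 13 'c': at 12 (fail-walked)
pos 14 'c': at 13
pos 15 'a': at 9 (fail-walked)
pos 16 'a': at 9 (fail-walked)
pos 17 'c': at 12 (fail-walked)
pos 18 'a': at 9 (fail-walked)
pos 19 'e': at 10
pos 20 'd': at 11  emit P2@[18:20]
pos 21 'b': at 1 (fail-walked)

Result: [[5,1],[11,3],[20,2]]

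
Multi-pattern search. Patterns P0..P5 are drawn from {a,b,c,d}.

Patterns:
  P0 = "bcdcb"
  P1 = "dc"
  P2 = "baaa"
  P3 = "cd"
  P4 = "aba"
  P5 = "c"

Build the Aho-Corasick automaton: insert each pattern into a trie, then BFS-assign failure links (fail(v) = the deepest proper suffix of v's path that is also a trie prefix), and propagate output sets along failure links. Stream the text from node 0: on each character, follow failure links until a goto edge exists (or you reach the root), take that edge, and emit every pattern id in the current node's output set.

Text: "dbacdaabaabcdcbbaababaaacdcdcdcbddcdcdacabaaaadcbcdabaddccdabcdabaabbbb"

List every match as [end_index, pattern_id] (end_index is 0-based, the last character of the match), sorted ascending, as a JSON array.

Construct AC machine:
Trie nodes:
  0='ε' goto a→13 b→1 c→11 d→6
  1='b' goto a→8 c→2
  2='bc' goto d→3
  3='bcd' goto c→4
  4='bcdc' goto b→5
  5='bcdcb' goto ·  [P0 ends]
  6='d' goto c→7
  7='dc' goto ·  [P1 ends]
  8='ba' goto a→9
  9='baa' goto a→10
  10='baaa' goto ·  [P2 ends]
  11='c' goto d→12  [P5 ends]
  12='cd' goto ·  [P3 ends]
  13='a' goto b→14
  14='ab' goto a→15
  15='aba' goto ·  [P4 ends]

Failure links (BFS by depth):
  fail(1) 'b': from fail(0)=0 chase 'b': 0 ⇒ 0;  out=∅∪out(0)=∅
  fail(6) 'd': from fail(0)=0 chase 'd': 0 ⇒ 0;  out=∅∪out(0)=∅
  fail(11) 'c': from fail(0)=0 chase 'c': 0 ⇒ 0;  out={5}∪out(0)={5}
  fail(13) 'a': from fail(0)=0 chase 'a': 0 ⇒ 0;  out=∅∪out(0)=∅
  fail(2) 'bc': from fail(1)=0 chase 'c': 0 ⇒ 11;  out=∅∪out(11)={5}
  fail(7) 'dc': from fail(6)=0 chase 'c': 0 ⇒ 11;  out={1}∪out(11)={1,5}
  fail(8) 'ba': from fail(1)=0 chase 'a': 0 ⇒ 13;  out=∅∪out(13)=∅
  fail(12) 'cd': from fail(11)=0 chase 'd': 0 ⇒ 6;  out={3}∪out(6)={3}
  fail(14) 'ab': from fail(13)=0 chase 'b': 0 ⇒ 1;  out=∅∪out(1)=∅
  fail(3) 'bcd': from fail(2)=11 chase 'd': 11 ⇒ 12;  out=∅∪out(12)={3}
  fail(9) 'baa': from fail(8)=13 chase 'a': 13→0 ⇒ 13;  out=∅∪out(13)=∅
  fail(15) 'aba': from fail(14)=1 chase 'a': 1 ⇒ 8;  out={4}∪out(8)={4}
  fail(4) 'bcdc': from fail(3)=12 chase 'c': 12→6 ⇒ 7;  out=∅∪out(7)={1,5}
  fail(10) 'baaa': from fail(9)=13 chase 'a': 13→0 ⇒ 13;  out={2}∪out(13)={2}
  fail(5) 'bcdcb': from fail(4)=7 chase 'b': 7→11→0 ⇒ 1;  out={0}∪out(1)={0}

Text stream:
i=0 'd': node 0→6
i=1 'b': node 6→1 ·f
i=2 'a': node 1→8
i=3 'c': node 8→11 ·f  ** P5@[3:3]
i=4 'd': node 11→12  ** P3@[3:4]
i=5 'a': node 12→13 ·f
i=6 'a': node 13→13 ·f
i=7 'b': node 13→14
i=8 'a': node 14→15  ** P4@[6:8]
i=9 'a': node 15→9 ·f
i=10 'b': node 9→14 ·f
i=11 'c': node 14→2 ·f  ** P5@[11:11]
i=12 'd': node 2→3  ** P3@[11:12]
i=13 'c': node 3→4  ** P1@[12:13],P5@[13:13]
i=14 'b': node 4→5  ** P0@[10:14]
i=15 'b': node 5→1 ·f
i=16 'a': node 1→8
i=17 'a': node 8→9
i=18 'b': node 9→14 ·f
i=19 'a': node 14→15  ** P4@[17:19]
i=20 'b': node 15→14 ·f
i=21 'a': node 14→15  ** P4@[19:21]
i=22 'a': node 15→9 ·f
i=23 'a': node 9→10  ** P2@[20:23]
i=24 'c': node 10→11 ·f  ** P5@[24:24]
i=25 'd': node 11→12  ** P3@[24:25]
i=26 'c': node 12→7 ·f  ** P1@[25:26],P5@[26:26]
i=27 'd': node 7→12 ·f  ** P3@[26:27]
i=28 'c': node 12→7 ·f  ** P1@[27:28],P5@[28:28]
i=29 'd': node 7→12 ·f  ** P3@[28:29]
i=30 'c': node 12→7 ·f  ** P1@[29:30],P5@[30:30]
i=31 'b': node 7→1 ·f
i=32 'd': node 1→6 ·f
i=33 'd': node 6→6 ·f
i=34 'c': node 6→7  ** P1@[33:34],P5@[34:34]
i=35 'd': node 7→12 ·f  ** P3@[34:35]
i=36 'c': node 12→7 ·f  ** P1@[35:36],P5@[36:36]
i=37 'd': node 7→12 ·f  ** P3@[36:37]
i=38 'a': node 12→13 ·f
i=39 'c': node 13→11 ·f  ** P5@[39:39]
i=40 'a': node 11→13 ·f
i=41 'b': node 13→14
i=42 'a': node 14→15  ** P4@[40:42]
i=43 'a': node 15→9 ·f
i=44 'a': node 9→10  ** P2@[41:44]
i=45 'a': node 10→13 ·f
i=46 'd': node 13→6 ·f
i=47 'c': node 6→7  ** P1@[46:47],P5@[47:47]
i=48 'b': node 7→1 ·f
i=49 'c': node 1→2  ** P5@[49:49]
i=50 'd': node 2→3  ** P3@[49:50]
i=51 'a': node 3→13 ·f
i=52 'b': node 13→14
i=53 'a': node 14→15  ** P4@[51:53]
i=54 'd': node 15→6 ·f
i=55 'd': node 6→6 ·f
i=56 'c': node 6→7  ** P1@[55:56],P5@[56:56]
i=57 'c': node 7→11 ·f  ** P5@[57:57]
i=58 'd': node 11→12  ** P3@[57:58]
i=59 'a': node 12→13 ·f
i=60 'b': node 13→14
i=61 'c': node 14→2 ·f  ** P5@[61:61]
i=62 'd': node 2→3  ** P3@[61:62]
i=63 'a': node 3→13 ·f
i=64 'b': node 13→14
i=65 'a': node 14→15  ** P4@[63:65]
i=66 'a': node 15→9 ·f
i=67 'b': node 9→14 ·f
i=68 'b': node 14→1 ·f
i=69 'b': node 1→1 ·f
i=70 'b': node 1→1 ·f

Result: [[3,5],[4,3],[8,4],[11,5],[12,3],[13,1],[13,5],[14,0],[19,4],[21,4],[23,2],[24,5],[25,3],[26,1],[26,5],[27,3],[28,1],[28,5],[29,3],[30,1],[30,5],[34,1],[34,5],[35,3],[36,1],[36,5],[37,3],[39,5],[42,4],[44,2],[47,1],[47,5],[49,5],[50,3],[53,4],[56,1],[56,5],[57,5],[58,3],[61,5],[62,3],[65,4]]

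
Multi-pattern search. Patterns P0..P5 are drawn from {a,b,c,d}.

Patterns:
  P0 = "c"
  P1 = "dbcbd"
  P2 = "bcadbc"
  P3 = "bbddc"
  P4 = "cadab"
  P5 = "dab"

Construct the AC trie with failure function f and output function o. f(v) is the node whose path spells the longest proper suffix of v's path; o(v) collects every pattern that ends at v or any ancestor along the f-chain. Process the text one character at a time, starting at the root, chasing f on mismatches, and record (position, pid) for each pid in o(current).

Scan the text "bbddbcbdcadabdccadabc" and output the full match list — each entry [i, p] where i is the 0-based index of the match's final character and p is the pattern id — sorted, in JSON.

Build automaton:
Trie (insert patterns):
  n0 'ε': b→7 c→1 d→2
  n1 'c': a→17  ←P0
  n2 'd': a→21 b→3
  n3 'db': c→4
  n4 'dbc': b→5
  n5 'dbcb': d→6
  n6 'dbcbd': ·  ←P1
  n7 'b': b→13 c→8
  n8 'bc': a→9
  n9 'bca': d→10
  n10 'bcad': b→11
  n11 'bcadb': c→12
  n12 'bcadbc': ·  ←P2
  n13 'bb': d→14
  n14 'bbd': d→15
  n15 'bbdd': c→16
  n16 'bbddc': ·  ←P3
  n17 'ca': d→18
  n18 'cad': a→19
  n19 'cada': b→20
  n20 'cadab': ·  ←P4
  n21 'da': b→22
  n22 'dab': ·  ←P5

Failure links (BFS by depth):
  fail(1) 'c': from fail(0)=0 chase 'c': 0 ⇒ 0;  out={0}∪out(0)={0}
  fail(2) 'd': from fail(0)=0 chase 'd': 0 ⇒ 0;  out=∅∪out(0)=∅
  fail(7) 'b': from fail(0)=0 chase 'b': 0 ⇒ 0;  out=∅∪out(0)=∅
  fail(3) 'db': from fail(2)=0 chase 'b': 0 ⇒ 7;  out=∅∪out(7)=∅
  fail(8) 'bc': from fail(7)=0 chase 'c': 0 ⇒ 1;  out=∅∪out(1)={0}
  fail(13) 'bb': from fail(7)=0 chase 'b': 0 ⇒ 7;  out=∅∪out(7)=∅
  fail(17) 'ca': from fail(1)=0 chase 'a': 0 ⇒ 0;  out=∅∪out(0)=∅
  fail(21) 'da': from fail(2)=0 chase 'a': 0 ⇒ 0;  out=∅∪out(0)=∅
  fail(4) 'dbc': from fail(3)=7 chase 'c': 7 ⇒ 8;  out=∅∪out(8)={0}
  fail(9) 'bca': from fail(8)=1 chase 'a': 1 ⇒ 17;  out=∅∪out(17)=∅
  fail(14) 'bbd': from fail(13)=7 chase 'd': 7→0 ⇒ 2;  out=∅∪out(2)=∅
  fail(18) 'cad': from fail(17)=0 chase 'd': 0 ⇒ 2;  out=∅∪out(2)=∅
  fail(22) 'dab': from fail(21)=0 chase 'b': 0 ⇒ 7;  out={5}∪out(7)={5}
  fail(5) 'dbcb': from fail(4)=8 chase 'b': 8→1→0 ⇒ 7;  out=∅∪out(7)=∅
  fail(10) 'bcad': from fail(9)=17 chase 'd': 17 ⇒ 18;  out=∅∪out(18)=∅
  fail(15) 'bbdd': from fail(14)=2 chase 'd': 2→0 ⇒ 2;  out=∅∪out(2)=∅
  fail(19) 'cada': from fail(18)=2 chase 'a': 2 ⇒ 21;  out=∅∪out(21)=∅
  fail(6) 'dbcbd': from fail(5)=7 chase 'd': 7→0 ⇒ 2;  out={1}∪out(2)={1}
  fail(11) 'bcadb': from fail(10)=18 chase 'b': 18→2 ⇒ 3;  out=∅∪out(3)=∅
  fail(16) 'bbddc': from fail(15)=2 chase 'c': 2→0 ⇒ 1;  out={3}∪out(1)={0,3}
  fail(20) 'cadab': from fail(19)=21 chase 'b': 21 ⇒ 22;  out={4}∪out(22)={4,5}
  fail(12) 'bcadbc': from fail(11)=3 chase 'c': 3 ⇒ 4;  out={2}∪out(4)={0,2}

Text stream:
[0] read 'b'  n0⇒n7
[1] read 'b'  n7⇒n13
[2] read 'd'  n13⇒n14
[3] read 'd'  n14⇒n15
[4] read 'b'  n15⇒n3 ·f
[5] read 'c'  n3⇒n4  → match P0@[5:5]
[6] read 'b'  n4⇒n5
[7] read 'd'  n5⇒n6  → match P1@[3:7]
[8] read 'c'  n6⇒n1 ·f  → match P0@[8:8]
[9] read 'a'  n1⇒n17
[10] read 'd'  n17⇒n18
[11] read 'a'  n18⇒n19
[12] read 'b'  n19⇒n20  → match P4@[8:12],P5@[10:12]
[13] read 'd'  n20⇒n2 ·f
[14] read 'c'  n2⇒n1 ·f  → match P0@[14:14]
[15] read 'c'  n1⇒n1 ·f  → match P0@[15:15]
[16] read 'a'  n1⇒n17
[17] read 'd'  n17⇒n18
[18] read 'a'  n18⇒n19
[19] read 'b'  n19⇒n20  → match P4@[15:19],P5@[17:19]
[20] read 'c'  n20⇒n8 ·f  → match P0@[20:20]

Result: [[5,0],[7,1],[8,0],[12,4],[12,5],[14,0],[15,0],[19,4],[19,5],[20,0]]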